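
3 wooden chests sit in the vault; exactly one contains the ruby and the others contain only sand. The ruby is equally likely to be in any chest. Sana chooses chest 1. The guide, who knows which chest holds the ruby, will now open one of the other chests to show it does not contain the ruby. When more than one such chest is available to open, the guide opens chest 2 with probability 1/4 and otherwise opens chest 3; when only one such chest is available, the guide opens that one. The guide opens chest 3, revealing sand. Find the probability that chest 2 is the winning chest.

Condition on the true location of the ruby.
If it is in chest 1 (prior 1/3): chest 2 is available but not opened, probability 3/4; weight (1/3)·(3/4) = 1/4.
If it is in chest 2 (prior 1/3): only chest 3 is available, probability 1; weight (1/3)·1 = 1/3.
If it is in chest 3 (prior 1/3): the guide opened chest 3, so this case is ruled out; weight (1/3)·0 = 0.
The weights sum to 7/12.
So P(the ruby in chest 2 | the guide opened chest 3) = (1/3) / (7/12) = 4/7.

4/7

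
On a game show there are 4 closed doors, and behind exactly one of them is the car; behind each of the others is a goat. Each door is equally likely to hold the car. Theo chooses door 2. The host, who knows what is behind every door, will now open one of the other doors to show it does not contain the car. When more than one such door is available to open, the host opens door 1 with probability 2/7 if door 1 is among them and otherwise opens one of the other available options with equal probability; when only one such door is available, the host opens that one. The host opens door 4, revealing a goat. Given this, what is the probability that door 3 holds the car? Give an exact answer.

Consider each possible location of the car in turn.
If it is behind door 1 (prior 1/4): door 1 holds the prize so is unavailable; the host chooses uniformly among the 2 others, probability 1/2; weight (1/4)·(1/2) = 1/8.
If it is behind door 2 (prior 1/4): door 1 is available but not opened; door 4 gets probability (1 − 2/7)/2 = 5/14; weight (1/4)·(5/14) = 5/56.
If it is behind door 3 (prior 1/4): door 1 is available but not opened, probability 5/7; weight (1/4)·(5/7) = 5/28.
If it is behind door 4 (prior 1/4): the host opened door 4, so this case is ruled out; weight (1/4)·0 = 0.
The weights sum to 11/28.
So P(the car behind door 3 | the host opened door 4) = (5/28) / (11/28) = 5/11.

5/11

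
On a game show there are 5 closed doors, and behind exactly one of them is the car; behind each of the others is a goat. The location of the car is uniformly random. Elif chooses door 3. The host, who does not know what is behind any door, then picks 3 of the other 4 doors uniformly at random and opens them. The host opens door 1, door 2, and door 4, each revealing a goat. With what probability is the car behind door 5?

Because the host chose which doors to open without knowing where the car is, the choice is independent of the prize location. Learning that none of the 3 opened doors holds the car simply rules out those 3 locations and leaves the remaining 2 doors still equally likely by symmetry.
So P(the car behind door 5) = 1/2.

1/2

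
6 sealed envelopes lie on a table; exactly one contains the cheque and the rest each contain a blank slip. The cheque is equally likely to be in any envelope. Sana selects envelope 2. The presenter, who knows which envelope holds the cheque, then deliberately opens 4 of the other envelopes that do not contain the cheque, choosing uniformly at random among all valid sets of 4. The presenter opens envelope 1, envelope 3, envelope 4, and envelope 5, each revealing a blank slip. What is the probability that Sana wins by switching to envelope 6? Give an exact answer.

5/6

Apply Bayes' rule, conditioning on where the cheque actually is.
If it is in any of envelopes 1, 3, 4, and 5 (prior 1/6 each): that envelope was opened and seen not to hold the prize — ruled out; weight (1/6)·0 = 0 each.
If it is in envelope 2 (prior 1/6): the presenter has 5 equally likely choices, so probability 1/5; weight (1/6)·(1/5) = 1/30.
If it is in envelope 6 (prior 1/6): the presenter has no choice, probability 1; weight (1/6)·1 = 1/6.
The weights sum to 1/5.
So P(the cheque in envelope 6 | the presenter opened envelope 1, envelope 3, envelope 4, and envelope 5) = (1/6) / (1/5) = 5/6.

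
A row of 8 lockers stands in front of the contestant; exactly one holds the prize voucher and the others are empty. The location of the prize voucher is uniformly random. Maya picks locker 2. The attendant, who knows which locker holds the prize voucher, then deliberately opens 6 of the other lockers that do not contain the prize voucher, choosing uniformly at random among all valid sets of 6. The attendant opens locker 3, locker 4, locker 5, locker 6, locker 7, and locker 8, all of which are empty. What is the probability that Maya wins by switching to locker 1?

7/8

Consider each possible location of the prize voucher in turn.
If it is in locker 1 (prior 1/8): the attendant has no choice, probability 1; weight (1/8)·1 = 1/8.
If it is in locker 2 (prior 1/8): the attendant has 7 equally likely choices, so probability 1/7; weight (1/8)·(1/7) = 1/56.
If it is in any of lockers 3, 4, 5, 6, 7, and 8 (prior 1/8 each): that locker was opened and seen not to hold the prize — ruled out; weight (1/8)·0 = 0 each.
The weights sum to 1/7.
So P(the prize voucher in locker 1 | the attendant opened locker 3, locker 4, locker 5, locker 6, locker 7, and locker 8) = (1/8) / (1/7) = 7/8.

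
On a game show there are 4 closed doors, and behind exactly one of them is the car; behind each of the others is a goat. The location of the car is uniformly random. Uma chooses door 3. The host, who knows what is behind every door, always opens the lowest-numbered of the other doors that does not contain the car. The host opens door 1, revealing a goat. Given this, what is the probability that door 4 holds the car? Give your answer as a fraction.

1/3

Consider each possible location of the car in turn.
If it is behind door 1 (prior 1/4): the host opened door 1, so this case is ruled out; weight (1/4)·0 = 0.
If it is behind any of doors 2, 3, and 4 (prior 1/4 each): door 1 is the lowest-numbered option available, probability 1; weight (1/4)·1 = 1/4 each.
The weights sum to 3/4.
So P(the car behind door 4 | the host opened door 1) = (1/4) / (3/4) = 1/3.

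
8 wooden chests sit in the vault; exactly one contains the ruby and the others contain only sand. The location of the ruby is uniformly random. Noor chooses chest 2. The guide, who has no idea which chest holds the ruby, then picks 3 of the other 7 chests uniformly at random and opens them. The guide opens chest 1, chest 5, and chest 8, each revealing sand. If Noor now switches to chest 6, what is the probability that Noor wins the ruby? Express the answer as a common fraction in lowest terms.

1/5

Because the guide chose which chests to open without knowing where the ruby is, the choice is independent of the prize location. Learning that none of the 3 opened chests holds the ruby simply rules out those 3 locations and leaves the remaining 5 chests still equally likely by symmetry.
So P(the ruby in chest 6) = 1/5.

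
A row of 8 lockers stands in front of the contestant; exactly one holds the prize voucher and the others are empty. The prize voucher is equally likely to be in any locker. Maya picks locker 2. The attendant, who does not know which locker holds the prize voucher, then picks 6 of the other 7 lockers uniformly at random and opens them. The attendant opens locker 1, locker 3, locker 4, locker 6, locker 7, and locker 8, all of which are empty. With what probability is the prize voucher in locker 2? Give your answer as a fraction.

Condition on the true location of the prize voucher.
If it is in any of lockers 1, 3, 4, 6, 7, and 8 (prior 1/8 each): that locker was opened and seen not to hold the prize — ruled out; weight (1/8)·0 = 0 each.
If it is in either of lockers 2 and 5 (prior 1/8 each): the attendant picks exactly this set with probability 1/7 regardless, and none is the prize; weight (1/8)·(1/7) = 1/56 each.
The weights sum to 1/28.
So P(the prize voucher in locker 2 | the attendant opened locker 1, locker 3, locker 4, locker 6, locker 7, and locker 8) = (1/56) / (1/28) = 1/2.

1/2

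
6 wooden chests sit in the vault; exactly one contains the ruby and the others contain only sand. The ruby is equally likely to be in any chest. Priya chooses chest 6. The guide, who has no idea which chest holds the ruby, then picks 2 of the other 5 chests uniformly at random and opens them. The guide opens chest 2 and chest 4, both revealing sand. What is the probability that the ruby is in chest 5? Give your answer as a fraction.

1/4

Condition on the true location of the ruby.
If it is in any of chests 1, 3, 5, and 6 (prior 1/6 each): the guide picks exactly this set with probability 1/10 regardless, and none is the prize; weight (1/6)·(1/10) = 1/60 each.
If it is in either of chests 2 and 4 (prior 1/6 each): that chest was opened and seen not to hold the prize — ruled out; weight (1/6)·0 = 0 each.
The weights sum to 1/15.
So P(the ruby in chest 5 | the guide opened chest 2 and chest 4) = (1/60) / (1/15) = 1/4.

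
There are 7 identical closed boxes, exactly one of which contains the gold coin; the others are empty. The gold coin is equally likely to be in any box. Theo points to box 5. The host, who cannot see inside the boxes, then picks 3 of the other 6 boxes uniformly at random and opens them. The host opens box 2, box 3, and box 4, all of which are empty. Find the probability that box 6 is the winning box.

1/4

Because the host chose which boxes to open without knowing where the gold coin is, the choice is independent of the prize location. Learning that none of the 3 opened boxes holds the gold coin simply rules out those 3 locations and leaves the remaining 4 boxes still equally likely by symmetry.
So P(the gold coin in box 6) = 1/4.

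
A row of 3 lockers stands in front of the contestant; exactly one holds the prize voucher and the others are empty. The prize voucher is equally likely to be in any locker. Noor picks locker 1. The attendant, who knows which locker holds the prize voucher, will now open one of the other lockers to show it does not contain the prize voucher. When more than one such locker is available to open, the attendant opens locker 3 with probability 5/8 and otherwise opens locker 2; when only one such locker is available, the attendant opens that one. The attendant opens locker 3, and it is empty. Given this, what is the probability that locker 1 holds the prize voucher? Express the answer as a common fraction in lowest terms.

5/13

Consider each possible location of the prize voucher in turn.
If it is in locker 1 (prior 1/3): locker 3 is available, opened with probability 5/8; weight (1/3)·(5/8) = 5/24.
If it is in locker 2 (prior 1/3): only locker 3 is available, probability 1; weight (1/3)·1 = 1/3.
If it is in locker 3 (prior 1/3): the attendant opened locker 3, so this case is ruled out; weight (1/3)·0 = 0.
The weights sum to 13/24.
So P(the prize voucher in locker 1 | the attendant opened locker 3) = (5/24) / (13/24) = 5/13.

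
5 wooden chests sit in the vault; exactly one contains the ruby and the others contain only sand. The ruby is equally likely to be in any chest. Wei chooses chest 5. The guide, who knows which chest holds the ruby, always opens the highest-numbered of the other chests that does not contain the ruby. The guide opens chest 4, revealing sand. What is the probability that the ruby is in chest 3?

1/4

Apply Bayes' rule, conditioning on where the ruby actually is.
If it is in any of chests 1, 2, 3, and 5 (prior 1/5 each): chest 4 is the highest-numbered option available, probability 1; weight (1/5)·1 = 1/5 each.
If it is in chest 4 (prior 1/5): the guide opened chest 4, so this case is ruled out; weight (1/5)·0 = 0.
The weights sum to 4/5.
So P(the ruby in chest 3 | the guide opened chest 4) = (1/5) / (4/5) = 1/4.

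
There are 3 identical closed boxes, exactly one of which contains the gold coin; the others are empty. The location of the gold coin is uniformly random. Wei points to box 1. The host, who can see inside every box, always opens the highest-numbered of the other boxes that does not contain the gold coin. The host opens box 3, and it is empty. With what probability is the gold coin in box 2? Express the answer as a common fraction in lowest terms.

1/2

Apply Bayes' rule, conditioning on where the gold coin actually is.
If it is in either of boxes 1 and 2 (prior 1/3 each): box 3 is the highest-numbered option available, probability 1; weight (1/3)·1 = 1/3 each.
If it is in box 3 (prior 1/3): the host opened box 3, so this case is ruled out; weight (1/3)·0 = 0.
The weights sum to 2/3.
So P(the gold coin in box 2 | the host opened box 3) = (1/3) / (2/3) = 1/2.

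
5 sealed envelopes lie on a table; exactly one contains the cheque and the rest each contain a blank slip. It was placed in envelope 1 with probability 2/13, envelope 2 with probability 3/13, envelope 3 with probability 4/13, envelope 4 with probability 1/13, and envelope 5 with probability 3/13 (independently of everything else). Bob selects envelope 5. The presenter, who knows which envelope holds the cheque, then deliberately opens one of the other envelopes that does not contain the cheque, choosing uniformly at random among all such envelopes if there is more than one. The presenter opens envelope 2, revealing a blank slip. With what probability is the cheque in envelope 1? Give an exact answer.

Condition on the true location of the cheque.
If it is in envelope 1 (prior 2/13): the presenter has 3 equally likely choices, so probability 1/3; weight (2/13)·(1/3) = 2/39.
If it is in envelope 2 (prior 3/13): the presenter opened envelope 2, so this case is ruled out; weight (3/13)·0 = 0.
If it is in envelope 3 (prior 4/13): the presenter has 3 equally likely choices, so probability 1/3; weight (4/13)·(1/3) = 4/39.
If it is in envelope 4 (prior 1/13): the presenter has 3 equally likely choices, so probability 1/3; weight (1/13)·(1/3) = 1/39.
If it is in envelope 5 (prior 3/13): the presenter has 4 equally likely choices, so probability 1/4; weight (3/13)·(1/4) = 3/52.
The weights sum to 37/156.
So P(the cheque in envelope 1 | the presenter opened envelope 2) = (2/39) / (37/156) = 8/37.

8/37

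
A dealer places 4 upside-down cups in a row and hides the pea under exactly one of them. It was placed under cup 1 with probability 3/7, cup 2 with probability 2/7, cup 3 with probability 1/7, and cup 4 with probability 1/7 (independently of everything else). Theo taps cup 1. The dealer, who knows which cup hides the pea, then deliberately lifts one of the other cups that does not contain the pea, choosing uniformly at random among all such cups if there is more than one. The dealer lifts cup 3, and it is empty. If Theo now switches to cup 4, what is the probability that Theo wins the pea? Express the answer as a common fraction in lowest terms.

Condition on the true location of the pea.
If it is under cup 1 (prior 3/7): the dealer has 3 equally likely choices, so probability 1/3; weight (3/7)·(1/3) = 1/7.
If it is under cup 2 (prior 2/7): the dealer has 2 equally likely choices, so probability 1/2; weight (2/7)·(1/2) = 1/7.
If it is under cup 3 (prior 1/7): the dealer opened cup 3, so this case is ruled out; weight (1/7)·0 = 0.
If it is under cup 4 (prior 1/7): the dealer has 2 equally likely choices, so probability 1/2; weight (1/7)·(1/2) = 1/14.
The weights sum to 5/14.
So P(the pea under cup 4 | the dealer opened cup 3) = (1/14) / (5/14) = 1/5.

1/5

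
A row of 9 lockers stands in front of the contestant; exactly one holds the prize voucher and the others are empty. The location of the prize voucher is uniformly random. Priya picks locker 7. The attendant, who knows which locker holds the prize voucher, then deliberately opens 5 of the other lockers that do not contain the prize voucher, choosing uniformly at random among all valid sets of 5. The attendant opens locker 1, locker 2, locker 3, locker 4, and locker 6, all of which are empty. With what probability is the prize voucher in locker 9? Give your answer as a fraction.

8/27

Consider each possible location of the prize voucher in turn.
If it is in any of lockers 1, 2, 3, 4, and 6 (prior 1/9 each): that locker was opened and seen not to hold the prize — ruled out; weight (1/9)·0 = 0 each.
If it is in any of lockers 5, 8, and 9 (prior 1/9 each): the attendant has 21 equally likely choices, so probability 1/21; weight (1/9)·(1/21) = 1/189 each.
If it is in locker 7 (prior 1/9): the attendant has 56 equally likely choices, so probability 1/56; weight (1/9)·(1/56) = 1/504.
The weights sum to 1/56.
So P(the prize voucher in locker 9 | the attendant opened locker 1, locker 2, locker 3, locker 4, and locker 6) = (1/189) / (1/56) = 8/27.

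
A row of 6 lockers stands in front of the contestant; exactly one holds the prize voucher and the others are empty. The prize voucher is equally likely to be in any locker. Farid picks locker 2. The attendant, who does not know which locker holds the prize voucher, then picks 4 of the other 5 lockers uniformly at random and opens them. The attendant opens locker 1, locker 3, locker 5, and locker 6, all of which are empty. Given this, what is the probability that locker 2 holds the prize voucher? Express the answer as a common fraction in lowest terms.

1/2

Apply Bayes' rule, conditioning on where the prize voucher actually is.
If it is in any of lockers 1, 3, 5, and 6 (prior 1/6 each): that locker was opened and seen not to hold the prize — ruled out; weight (1/6)·0 = 0 each.
If it is in either of lockers 2 and 4 (prior 1/6 each): the attendant picks exactly this set with probability 1/5 regardless, and none is the prize; weight (1/6)·(1/5) = 1/30 each.
The weights sum to 1/15.
So P(the prize voucher in locker 2 | the attendant opened locker 1, locker 3, locker 5, and locker 6) = (1/30) / (1/15) = 1/2.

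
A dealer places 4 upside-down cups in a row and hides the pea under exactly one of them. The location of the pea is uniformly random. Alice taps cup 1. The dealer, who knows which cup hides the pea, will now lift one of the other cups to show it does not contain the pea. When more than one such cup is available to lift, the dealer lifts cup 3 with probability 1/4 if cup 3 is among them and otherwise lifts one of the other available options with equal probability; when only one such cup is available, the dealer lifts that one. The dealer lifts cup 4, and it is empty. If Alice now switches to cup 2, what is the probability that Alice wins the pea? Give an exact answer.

Apply Bayes' rule, conditioning on where the pea actually is.
If it is under cup 1 (prior 1/4): cup 3 is available but not opened; cup 4 gets probability (1 − 1/4)/2 = 3/8; weight (1/4)·(3/8) = 3/32.
If it is under cup 2 (prior 1/4): cup 3 is available but not opened, probability 3/4; weight (1/4)·(3/4) = 3/16.
If it is under cup 3 (prior 1/4): cup 3 holds the prize so is unavailable; the dealer chooses uniformly among the 2 others, probability 1/2; weight (1/4)·(1/2) = 1/8.
If it is under cup 4 (prior 1/4): the dealer opened cup 4, so this case is ruled out; weight (1/4)·0 = 0.
The weights sum to 13/32.
So P(the pea under cup 2 | the dealer opened cup 4) = (3/16) / (13/32) = 6/13.

6/13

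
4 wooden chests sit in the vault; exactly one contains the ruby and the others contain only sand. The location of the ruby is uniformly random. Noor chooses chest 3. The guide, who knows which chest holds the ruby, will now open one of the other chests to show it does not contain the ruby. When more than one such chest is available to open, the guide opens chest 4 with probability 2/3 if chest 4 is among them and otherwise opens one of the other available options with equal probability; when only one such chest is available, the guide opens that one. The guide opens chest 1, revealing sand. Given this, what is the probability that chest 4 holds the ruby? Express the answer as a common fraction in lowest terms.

Consider each possible location of the ruby in turn.
If it is in chest 1 (prior 1/4): the guide opened chest 1, so this case is ruled out; weight (1/4)·0 = 0.
If it is in chest 2 (prior 1/4): chest 4 is available but not opened, probability 1/3; weight (1/4)·(1/3) = 1/12.
If it is in chest 3 (prior 1/4): chest 4 is available but not opened; chest 1 gets probability (1 − 2/3)/2 = 1/6; weight (1/4)·(1/6) = 1/24.
If it is in chest 4 (prior 1/4): chest 4 holds the prize so is unavailable; the guide chooses uniformly among the 2 others, probability 1/2; weight (1/4)·(1/2) = 1/8.
The weights sum to 1/4.
So P(the ruby in chest 4 | the guide opened chest 1) = (1/8) / (1/4) = 1/2.

1/2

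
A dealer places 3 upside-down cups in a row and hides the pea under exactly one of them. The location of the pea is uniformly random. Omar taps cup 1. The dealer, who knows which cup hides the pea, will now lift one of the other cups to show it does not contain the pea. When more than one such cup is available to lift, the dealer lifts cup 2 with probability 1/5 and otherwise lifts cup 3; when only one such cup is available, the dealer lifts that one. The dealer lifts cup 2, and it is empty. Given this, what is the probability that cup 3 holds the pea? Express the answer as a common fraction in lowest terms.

Condition on the true location of the pea.
If it is under cup 1 (prior 1/3): cup 2 is available, opened with probability 1/5; weight (1/3)·(1/5) = 1/15.
If it is under cup 2 (prior 1/3): the dealer opened cup 2, so this case is ruled out; weight (1/3)·0 = 0.
If it is under cup 3 (prior 1/3): only cup 2 is available, probability 1; weight (1/3)·1 = 1/3.
The weights sum to 2/5.
So P(the pea under cup 3 | the dealer opened cup 2) = (1/3) / (2/5) = 5/6.

5/6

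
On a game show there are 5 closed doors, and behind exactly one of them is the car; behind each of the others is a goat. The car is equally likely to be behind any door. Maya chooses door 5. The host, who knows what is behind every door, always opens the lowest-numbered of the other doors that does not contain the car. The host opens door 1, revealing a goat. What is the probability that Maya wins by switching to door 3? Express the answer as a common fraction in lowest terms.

Condition on the true location of the car.
If it is behind door 1 (prior 1/5): the host opened door 1, so this case is ruled out; weight (1/5)·0 = 0.
If it is behind any of doors 2, 3, 4, and 5 (prior 1/5 each): door 1 is the lowest-numbered option available, probability 1; weight (1/5)·1 = 1/5 each.
The weights sum to 4/5.
So P(the car behind door 3 | the host opened door 1) = (1/5) / (4/5) = 1/4.

1/4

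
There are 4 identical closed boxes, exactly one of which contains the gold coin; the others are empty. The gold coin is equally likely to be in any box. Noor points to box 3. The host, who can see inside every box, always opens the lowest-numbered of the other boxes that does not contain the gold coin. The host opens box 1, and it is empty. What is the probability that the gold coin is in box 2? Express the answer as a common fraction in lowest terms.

1/3

Apply Bayes' rule, conditioning on where the gold coin actually is.
If it is in box 1 (prior 1/4): the host opened box 1, so this case is ruled out; weight (1/4)·0 = 0.
If it is in any of boxes 2, 3, and 4 (prior 1/4 each): box 1 is the lowest-numbered option available, probability 1; weight (1/4)·1 = 1/4 each.
The weights sum to 3/4.
So P(the gold coin in box 2 | the host opened box 1) = (1/4) / (3/4) = 1/3.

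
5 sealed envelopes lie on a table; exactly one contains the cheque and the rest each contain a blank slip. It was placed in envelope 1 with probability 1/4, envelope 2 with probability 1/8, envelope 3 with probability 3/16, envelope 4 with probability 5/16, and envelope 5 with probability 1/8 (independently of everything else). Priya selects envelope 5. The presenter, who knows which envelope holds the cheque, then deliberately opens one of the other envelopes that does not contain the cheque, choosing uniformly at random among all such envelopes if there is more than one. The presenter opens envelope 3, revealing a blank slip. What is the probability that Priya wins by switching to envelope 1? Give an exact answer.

8/25

Apply Bayes' rule, conditioning on where the cheque actually is.
If it is in envelope 1 (prior 1/4): the presenter has 3 equally likely choices, so probability 1/3; weight (1/4)·(1/3) = 1/12.
If it is in envelope 2 (prior 1/8): the presenter has 3 equally likely choices, so probability 1/3; weight (1/8)·(1/3) = 1/24.
If it is in envelope 3 (prior 3/16): the presenter opened envelope 3, so this case is ruled out; weight (3/16)·0 = 0.
If it is in envelope 4 (prior 5/16): the presenter has 3 equally likely choices, so probability 1/3; weight (5/16)·(1/3) = 5/48.
If it is in envelope 5 (prior 1/8): the presenter has 4 equally likely choices, so probability 1/4; weight (1/8)·(1/4) = 1/32.
The weights sum to 25/96.
So P(the cheque in envelope 1 | the presenter opened envelope 3) = (1/12) / (25/96) = 8/25.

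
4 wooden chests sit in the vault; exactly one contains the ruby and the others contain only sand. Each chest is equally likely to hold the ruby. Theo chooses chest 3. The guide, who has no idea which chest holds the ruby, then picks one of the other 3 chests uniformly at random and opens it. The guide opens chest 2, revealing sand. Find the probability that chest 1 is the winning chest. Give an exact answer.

1/3

Condition on the true location of the ruby.
If it is in any of chests 1, 3, and 4 (prior 1/4 each): the guide picks chest 2 with probability 1/3 regardless, and it is not the prize; weight (1/4)·(1/3) = 1/12 each.
If it is in chest 2 (prior 1/4): the guide opened chest 2, so this case is ruled out; weight (1/4)·0 = 0.
The weights sum to 1/4.
So P(the ruby in chest 1 | the guide opened chest 2) = (1/12) / (1/4) = 1/3.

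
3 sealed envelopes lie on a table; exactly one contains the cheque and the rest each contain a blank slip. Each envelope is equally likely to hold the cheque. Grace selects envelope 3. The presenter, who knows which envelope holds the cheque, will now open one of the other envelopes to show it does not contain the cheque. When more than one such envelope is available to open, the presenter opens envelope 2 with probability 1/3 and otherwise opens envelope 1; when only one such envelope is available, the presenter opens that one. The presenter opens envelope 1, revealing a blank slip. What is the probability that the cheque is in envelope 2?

Apply Bayes' rule, conditioning on where the cheque actually is.
If it is in envelope 1 (prior 1/3): the presenter opened envelope 1, so this case is ruled out; weight (1/3)·0 = 0.
If it is in envelope 2 (prior 1/3): only envelope 1 is available, probability 1; weight (1/3)·1 = 1/3.
If it is in envelope 3 (prior 1/3): envelope 2 is available but not opened, probability 2/3; weight (1/3)·(2/3) = 2/9.
The weights sum to 5/9.
So P(the cheque in envelope 2 | the presenter opened envelope 1) = (1/3) / (5/9) = 3/5.

3/5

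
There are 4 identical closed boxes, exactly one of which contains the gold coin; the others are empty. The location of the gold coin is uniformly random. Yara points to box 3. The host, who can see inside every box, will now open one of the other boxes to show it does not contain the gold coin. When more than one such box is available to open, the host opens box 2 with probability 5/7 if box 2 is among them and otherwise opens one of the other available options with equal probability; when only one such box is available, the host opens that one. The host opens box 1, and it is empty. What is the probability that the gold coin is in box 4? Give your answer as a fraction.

4/13

Apply Bayes' rule, conditioning on where the gold coin actually is.
If it is in box 1 (prior 1/4): the host opened box 1, so this case is ruled out; weight (1/4)·0 = 0.
If it is in box 2 (prior 1/4): box 2 holds the prize so is unavailable; the host chooses uniformly among the 2 others, probability 1/2; weight (1/4)·(1/2) = 1/8.
If it is in box 3 (prior 1/4): box 2 is available but not opened; box 1 gets probability (1 − 5/7)/2 = 1/7; weight (1/4)·(1/7) = 1/28.
If it is in box 4 (prior 1/4): box 2 is available but not opened, probability 2/7; weight (1/4)·(2/7) = 1/14.
The weights sum to 13/56.
So P(the gold coin in box 4 | the host opened box 1) = (1/14) / (13/56) = 4/13.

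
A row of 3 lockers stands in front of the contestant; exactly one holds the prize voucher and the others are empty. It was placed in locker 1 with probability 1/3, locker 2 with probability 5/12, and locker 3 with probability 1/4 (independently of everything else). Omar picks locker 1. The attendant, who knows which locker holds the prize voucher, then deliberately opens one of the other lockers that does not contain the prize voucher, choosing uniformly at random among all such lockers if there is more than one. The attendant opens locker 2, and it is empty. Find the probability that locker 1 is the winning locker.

2/5

Consider each possible location of the prize voucher in turn.
If it is in locker 1 (prior 1/3): the attendant has 2 equally likely choices, so probability 1/2; weight (1/3)·(1/2) = 1/6.
If it is in locker 2 (prior 5/12): the attendant opened locker 2, so this case is ruled out; weight (5/12)·0 = 0.
If it is in locker 3 (prior 1/4): the attendant has no choice, probability 1; weight (1/4)·1 = 1/4.
The weights sum to 5/12.
So P(the prize voucher in locker 1 | the attendant opened locker 2) = (1/6) / (5/12) = 2/5.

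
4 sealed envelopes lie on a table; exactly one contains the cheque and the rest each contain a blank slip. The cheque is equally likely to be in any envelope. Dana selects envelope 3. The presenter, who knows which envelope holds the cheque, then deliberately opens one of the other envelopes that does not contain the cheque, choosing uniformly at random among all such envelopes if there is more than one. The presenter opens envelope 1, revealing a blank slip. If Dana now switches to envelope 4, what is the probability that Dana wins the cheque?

Apply Bayes' rule, conditioning on where the cheque actually is.
If it is in envelope 1 (prior 1/4): the presenter opened envelope 1, so this case is ruled out; weight (1/4)·0 = 0.
If it is in either of envelopes 2 and 4 (prior 1/4 each): the presenter has 2 equally likely choices, so probability 1/2; weight (1/4)·(1/2) = 1/8 each.
If it is in envelope 3 (prior 1/4): the presenter has 3 equally likely choices, so probability 1/3; weight (1/4)·(1/3) = 1/12.
The weights sum to 1/3.
So P(the cheque in envelope 4 | the presenter opened envelope 1) = (1/8) / (1/3) = 3/8.

3/8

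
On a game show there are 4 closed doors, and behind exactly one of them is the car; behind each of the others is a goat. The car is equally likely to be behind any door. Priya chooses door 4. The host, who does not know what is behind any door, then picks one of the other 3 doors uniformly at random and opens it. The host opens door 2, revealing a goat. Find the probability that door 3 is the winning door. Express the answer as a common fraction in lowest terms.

Because the host chose which door to open without knowing where the car is, the choice is independent of the prize location. Learning that door 2 does not hold the car simply rules out that one location and leaves the remaining 3 doors still equally likely by symmetry.
So P(the car behind door 3) = 1/3.

1/3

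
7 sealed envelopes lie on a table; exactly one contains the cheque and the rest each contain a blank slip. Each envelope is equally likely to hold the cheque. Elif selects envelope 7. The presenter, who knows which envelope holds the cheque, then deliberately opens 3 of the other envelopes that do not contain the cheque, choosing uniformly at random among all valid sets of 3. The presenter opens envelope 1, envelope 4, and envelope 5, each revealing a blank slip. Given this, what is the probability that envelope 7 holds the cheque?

Condition on the true location of the cheque.
If it is in any of envelopes 1, 4, and 5 (prior 1/7 each): that envelope was opened and seen not to hold the prize — ruled out; weight (1/7)·0 = 0 each.
If it is in any of envelopes 2, 3, and 6 (prior 1/7 each): the presenter has 10 equally likely choices, so probability 1/10; weight (1/7)·(1/10) = 1/70 each.
If it is in envelope 7 (prior 1/7): the presenter has 20 equally likely choices, so probability 1/20; weight (1/7)·(1/20) = 1/140.
The weights sum to 1/20.
So P(the cheque in envelope 7 | the presenter opened envelope 1, envelope 4, and envelope 5) = (1/140) / (1/20) = 1/7.

1/7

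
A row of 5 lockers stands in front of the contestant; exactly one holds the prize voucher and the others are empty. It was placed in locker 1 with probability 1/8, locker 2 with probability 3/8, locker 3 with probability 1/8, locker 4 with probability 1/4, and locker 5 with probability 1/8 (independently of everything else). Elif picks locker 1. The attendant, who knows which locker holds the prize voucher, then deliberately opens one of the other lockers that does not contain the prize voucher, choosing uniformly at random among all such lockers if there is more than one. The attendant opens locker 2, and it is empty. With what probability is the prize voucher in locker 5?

4/19

Apply Bayes' rule, conditioning on where the prize voucher actually is.
If it is in locker 1 (prior 1/8): the attendant has 4 equally likely choices, so probability 1/4; weight (1/8)·(1/4) = 1/32.
If it is in locker 2 (prior 3/8): the attendant opened locker 2, so this case is ruled out; weight (3/8)·0 = 0.
If it is in either of lockers 3 and 5 (prior 1/8 each): the attendant has 3 equally likely choices, so probability 1/3; weight (1/8)·(1/3) = 1/24 each.
If it is in locker 4 (prior 1/4): the attendant has 3 equally likely choices, so probability 1/3; weight (1/4)·(1/3) = 1/12.
The weights sum to 19/96.
So P(the prize voucher in locker 5 | the attendant opened locker 2) = (1/24) / (19/96) = 4/19.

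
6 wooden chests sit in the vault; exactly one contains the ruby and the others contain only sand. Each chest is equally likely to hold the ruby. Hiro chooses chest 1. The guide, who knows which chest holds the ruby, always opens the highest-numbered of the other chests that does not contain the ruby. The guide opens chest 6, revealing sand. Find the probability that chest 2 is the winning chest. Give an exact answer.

1/5

Condition on the true location of the ruby.
If it is in any of chests 1, 2, 3, 4, and 5 (prior 1/6 each): chest 6 is the highest-numbered option available, probability 1; weight (1/6)·1 = 1/6 each.
If it is in chest 6 (prior 1/6): the guide opened chest 6, so this case is ruled out; weight (1/6)·0 = 0.
The weights sum to 5/6.
So P(the ruby in chest 2 | the guide opened chest 6) = (1/6) / (5/6) = 1/5.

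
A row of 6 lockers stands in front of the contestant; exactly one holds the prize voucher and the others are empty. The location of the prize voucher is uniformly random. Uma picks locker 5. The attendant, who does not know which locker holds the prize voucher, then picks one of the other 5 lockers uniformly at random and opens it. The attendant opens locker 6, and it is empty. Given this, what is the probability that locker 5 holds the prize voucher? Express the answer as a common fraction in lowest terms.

Apply Bayes' rule, conditioning on where the prize voucher actually is.
If it is in any of lockers 1, 2, 3, 4, and 5 (prior 1/6 each): the attendant picks locker 6 with probability 1/5 regardless, and it is not the prize; weight (1/6)·(1/5) = 1/30 each.
If it is in locker 6 (prior 1/6): the attendant opened locker 6, so this case is ruled out; weight (1/6)·0 = 0.
The weights sum to 1/6.
So P(the prize voucher in locker 5 | the attendant opened locker 6) = (1/30) / (1/6) = 1/5.

1/5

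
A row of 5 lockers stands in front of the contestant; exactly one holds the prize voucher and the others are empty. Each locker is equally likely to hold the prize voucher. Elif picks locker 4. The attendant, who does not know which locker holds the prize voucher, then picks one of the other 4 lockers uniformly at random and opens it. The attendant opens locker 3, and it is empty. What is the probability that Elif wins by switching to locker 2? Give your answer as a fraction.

1/4

Because the attendant chose which locker to open without knowing where the prize voucher is, the choice is independent of the prize location. Learning that locker 3 does not hold the prize voucher simply rules out that one location and leaves the remaining 4 lockers still equally likely by symmetry.
So P(the prize voucher in locker 2) = 1/4.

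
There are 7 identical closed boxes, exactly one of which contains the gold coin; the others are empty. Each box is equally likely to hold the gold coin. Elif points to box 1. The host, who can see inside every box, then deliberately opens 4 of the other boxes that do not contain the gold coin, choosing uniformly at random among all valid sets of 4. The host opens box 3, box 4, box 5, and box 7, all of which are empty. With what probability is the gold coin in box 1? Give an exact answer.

Condition on the true location of the gold coin.
If it is in box 1 (prior 1/7): the host has 15 equally likely choices, so probability 1/15; weight (1/7)·(1/15) = 1/105.
If it is in either of boxes 2 and 6 (prior 1/7 each): the host has 5 equally likely choices, so probability 1/5; weight (1/7)·(1/5) = 1/35 each.
If it is in any of boxes 3, 4, 5, and 7 (prior 1/7 each): that box was opened and seen not to hold the prize — ruled out; weight (1/7)·0 = 0 each.
The weights sum to 1/15.
So P(the gold coin in box 1 | the host opened box 3, box 4, box 5, and box 7) = (1/105) / (1/15) = 1/7.

1/7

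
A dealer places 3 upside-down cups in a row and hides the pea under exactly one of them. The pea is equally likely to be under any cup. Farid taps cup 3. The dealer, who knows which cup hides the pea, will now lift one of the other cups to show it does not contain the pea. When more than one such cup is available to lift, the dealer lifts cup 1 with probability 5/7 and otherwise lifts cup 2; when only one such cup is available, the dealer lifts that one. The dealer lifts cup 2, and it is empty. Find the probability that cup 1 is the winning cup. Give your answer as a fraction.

Apply Bayes' rule, conditioning on where the pea actually is.
If it is under cup 1 (prior 1/3): only cup 2 is available, probability 1; weight (1/3)·1 = 1/3.
If it is under cup 2 (prior 1/3): the dealer opened cup 2, so this case is ruled out; weight (1/3)·0 = 0.
If it is under cup 3 (prior 1/3): cup 1 is available but not opened, probability 2/7; weight (1/3)·(2/7) = 2/21.
The weights sum to 3/7.
So P(the pea under cup 1 | the dealer opened cup 2) = (1/3) / (3/7) = 7/9.

7/9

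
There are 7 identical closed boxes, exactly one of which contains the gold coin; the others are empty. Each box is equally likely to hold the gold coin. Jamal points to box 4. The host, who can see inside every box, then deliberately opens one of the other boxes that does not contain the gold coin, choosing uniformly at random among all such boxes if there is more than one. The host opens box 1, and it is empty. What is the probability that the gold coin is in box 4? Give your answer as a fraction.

Apply Bayes' rule, conditioning on where the gold coin actually is.
If it is in box 1 (prior 1/7): the host opened box 1, so this case is ruled out; weight (1/7)·0 = 0.
If it is in any of boxes 2, 3, 5, 6, and 7 (prior 1/7 each): the host has 5 equally likely choices, so probability 1/5; weight (1/7)·(1/5) = 1/35 each.
If it is in box 4 (prior 1/7): the host has 6 equally likely choices, so probability 1/6; weight (1/7)·(1/6) = 1/42.
The weights sum to 1/6.
So P(the gold coin in box 4 | the host opened box 1) = (1/42) / (1/6) = 1/7.

1/7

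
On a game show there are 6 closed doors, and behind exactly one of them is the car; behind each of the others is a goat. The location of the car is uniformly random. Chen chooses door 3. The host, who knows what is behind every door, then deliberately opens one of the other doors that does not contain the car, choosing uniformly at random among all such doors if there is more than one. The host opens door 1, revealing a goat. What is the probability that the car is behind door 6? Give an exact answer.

5/24

Consider each possible location of the car in turn.
If it is behind door 1 (prior 1/6): the host opened door 1, so this case is ruled out; weight (1/6)·0 = 0.
If it is behind any of doors 2, 4, 5, and 6 (prior 1/6 each): the host has 4 equally likely choices, so probability 1/4; weight (1/6)·(1/4) = 1/24 each.
If it is behind door 3 (prior 1/6): the host has 5 equally likely choices, so probability 1/5; weight (1/6)·(1/5) = 1/30.
The weights sum to 1/5.
So P(the car behind door 6 | the host opened door 1) = (1/24) / (1/5) = 5/24.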